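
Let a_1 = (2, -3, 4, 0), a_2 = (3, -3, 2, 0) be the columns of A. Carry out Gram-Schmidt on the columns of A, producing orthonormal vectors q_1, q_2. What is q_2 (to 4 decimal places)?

q_1 = a_1/‖a_1‖ = (2, -3, 4, 0)/5.3852 = (0.3714, -0.5571, 0.7428, 0.0000).
r_{12} = q_1·a_2 = 4.2710.
u_2 = a_2 − 4.2710·q_1 = (1.4138, -0.6207, -1.1724, 0.0000).
‖u_2‖ = 1.9387, so q_2 = (0.7292, -0.3202, -0.6047, 0.0000).

q_2 = (0.7292, -0.3202, -0.6047, 0.0000)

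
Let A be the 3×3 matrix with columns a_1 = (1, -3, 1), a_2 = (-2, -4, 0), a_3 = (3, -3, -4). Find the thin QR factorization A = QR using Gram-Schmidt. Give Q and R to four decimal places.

a_1 = (1, -3, 1); ‖a_1‖ = 3.3166, so e_1 = (0.3015, -0.9045, 0.3015).
e_1·a_2 = 0.3015·(-2) + (-0.9045)·(-4) + 0.3015·0 = 3.0151.
u_2 = a_2 − 3.0151·e_1 = (-2.9091, -1.2727, -0.9091).
‖u_2‖ = 3.3029, so e_2 = (-0.8808, -0.3853, -0.2752).
e_1·a_3 = 0.3015·3 + (-0.9045)·(-3) + 0.3015·(-4) = 2.4121; e_2·a_3 = (-0.8808)·3 + (-0.3853)·(-3) + (-0.2752)·(-4) = -0.3853.
u_3 = a_3 − 2.4121·e_1 + 0.3853·e_2 = (1.9333, -0.9667, -4.8333).
‖u_3‖ = 5.2947, so e_3 = (0.3651, -0.1826, -0.9129).

Q = [[0.3015, -0.8808, 0.3651], [-0.9045, -0.3853, -0.1826], [0.3015, -0.2752, -0.9129]], R = [[3.3166, 3.0151, 2.4121], [0.0000, 3.3029, -0.3853], [0.0000, 0.0000, 5.2947]]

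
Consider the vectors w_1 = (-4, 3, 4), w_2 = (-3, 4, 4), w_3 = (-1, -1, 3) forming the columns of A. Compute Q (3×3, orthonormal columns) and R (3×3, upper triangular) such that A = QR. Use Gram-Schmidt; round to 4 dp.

w_1 = (-4, 3, 4); ‖w_1‖ = 6.4031, so e_1 = (-0.6247, 0.4685, 0.6247).
e_1·w_2 = (-0.6247)·(-3) + 0.4685·4 + 0.6247·4 = 6.2470.
u_2 = w_2 − 6.2470·e_1 = (0.9024, 1.0732, 0.0976).
‖u_2‖ = 1.4056, so e_2 = (0.6420, 0.7635, 0.0694).
e_1·w_3 = (-0.6247)·(-1) + 0.4685·(-1) + 0.6247·3 = 2.0303; e_2·w_3 = 0.6420·(-1) + 0.7635·(-1) + 0.0694·3 = -1.1973.
u_3 = w_3 − 2.0303·e_1 + 1.1973·e_2 = (1.0370, -1.0370, 1.8148).
‖u_3‖ = 2.3333, so e_3 = (0.4444, -0.4444, 0.7778).

Q = [[-0.6247, 0.6420, 0.4444], [0.4685, 0.7635, -0.4444], [0.6247, 0.0694, 0.7778]], R = [[6.4031, 6.2470, 2.0303], [0.0000, 1.4056, -1.1973], [0.0000, 0.0000, 2.3333]]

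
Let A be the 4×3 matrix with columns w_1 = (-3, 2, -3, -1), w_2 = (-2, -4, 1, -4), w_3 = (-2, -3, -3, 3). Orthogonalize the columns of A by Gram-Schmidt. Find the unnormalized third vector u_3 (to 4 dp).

u_3 = (-1.1447, -3.3882, -2.2471, 3.3988)

e_1 = w_1/‖w_1‖ = (-3, 2, -3, -1)/4.7958 = (-0.6255, 0.4170, -0.6255, -0.2085).
r_{12} = e_1·w_2 = -0.2085.
u_2 = w_2 + 0.2085·e_1 = (-2.1304, -3.9130, 0.8696, -4.0435).
‖u_2‖ = 6.0792, so e_2 = (-0.3504, -0.6437, 0.1430, -0.6651).
r_{13} = e_1·w_3 = 1.2511; r_{23} = e_2·w_3 = 0.2074.
u_3 = w_3 − 1.2511·e_1 − 0.2074·e_2 = (-1.1447, -3.3882, -2.2471, 3.3988).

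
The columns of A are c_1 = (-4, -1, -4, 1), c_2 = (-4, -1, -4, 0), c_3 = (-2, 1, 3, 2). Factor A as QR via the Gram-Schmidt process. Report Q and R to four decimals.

Q = [[-0.6860, -0.1194, -0.7161], [-0.1715, -0.0299, 0.2332], [-0.6860, -0.1194, 0.6579], [0.1715, -0.9852, 0.0000]], R = [[5.8310, 5.6595, -0.5145], [0.0000, 0.9852, -2.1196], [0.0000, 0.0000, 3.6390]]

q_1 = c_1/‖c_1‖ = (-4, -1, -4, 1)/5.8310 = (-0.6860, -0.1715, -0.6860, 0.1715).
r_{12} = q_1·c_2 = 5.6595.
u_2 = c_2 − 5.6595·q_1 = (-0.1176, -0.0294, -0.1176, -0.9706).
‖u_2‖ = 0.9852, so q_2 = (-0.1194, -0.0299, -0.1194, -0.9852).
r_{13} = q_1·c_3 = -0.5145; r_{23} = q_2·c_3 = -2.1196.
u_3 = c_3 + 0.5145·q_1 + 2.1196·q_2 = (-2.6061, 0.8485, 2.3939, 0.0000).
‖u_3‖ = 3.6390, so q_3 = (-0.7161, 0.2332, 0.6579, 0.0000).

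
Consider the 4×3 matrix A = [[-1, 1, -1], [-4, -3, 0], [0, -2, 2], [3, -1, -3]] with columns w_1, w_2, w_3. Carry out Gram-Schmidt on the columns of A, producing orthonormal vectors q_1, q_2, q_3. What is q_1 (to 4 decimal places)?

q_1 = (-0.1961, -0.7845, 0.0000, 0.5883)

q_1 = w_1/‖w_1‖ = (-1, -4, 0, 3)/5.0990 = (-0.1961, -0.7845, 0.0000, 0.5883).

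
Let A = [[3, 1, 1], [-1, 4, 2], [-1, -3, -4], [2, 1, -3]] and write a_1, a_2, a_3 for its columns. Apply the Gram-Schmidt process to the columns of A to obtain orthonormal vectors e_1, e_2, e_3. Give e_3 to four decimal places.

e_1 = a_1/‖a_1‖ = (3, -1, -1, 2)/3.8730 = (0.7746, -0.2582, -0.2582, 0.5164).
r_{12} = e_1·a_2 = 1.0328.
u_2 = a_2 − 1.0328·e_1 = (0.2000, 4.2667, -2.7333, 0.4667).
‖u_2‖ = 5.0925, so e_2 = (0.0393, 0.8378, -0.5367, 0.0916).
r_{13} = e_1·a_3 = -0.2582; r_{23} = e_2·a_3 = 3.5870.
u_3 = a_3 + 0.2582·e_1 − 3.5870·e_2 = (1.0591, -1.0720, -2.1414, -3.1954).
‖u_3‖ = 4.1312, so e_3 = (0.2564, -0.2595, -0.5183, -0.7735).

e_3 = (0.2564, -0.2595, -0.5183, -0.7735)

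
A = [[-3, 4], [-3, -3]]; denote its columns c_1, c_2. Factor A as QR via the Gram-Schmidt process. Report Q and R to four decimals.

Q = [[-0.7071, 0.7071], [-0.7071, -0.7071]], R = [[4.2426, -0.7071], [0.0000, 4.9497]]

c_1 = (-3, -3); ‖c_1‖ = 4.2426, so e_1 = (-0.7071, -0.7071).
e_1·c_2 = (-0.7071)·4 + (-0.7071)·(-3) = -0.7071.
u_2 = c_2 + 0.7071·e_1 = (3.5000, -3.5000).
‖u_2‖ = 4.9497, so e_2 = (0.7071, -0.7071).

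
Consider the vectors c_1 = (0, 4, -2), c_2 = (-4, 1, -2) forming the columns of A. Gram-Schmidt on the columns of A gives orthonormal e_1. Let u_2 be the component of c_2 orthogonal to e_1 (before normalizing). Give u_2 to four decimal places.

c_1 = (0, 4, -2); ‖c_1‖ = 4.4721, so e_1 = (0.0000, 0.8944, -0.4472).
e_1·c_2 = 0.0000·(-4) + 0.8944·1 + (-0.4472)·(-2) = 1.7889.
u_2 = c_2 − 1.7889·e_1 = (-4.0000, -0.6000, -1.2000).

u_2 = (-4.0000, -0.6000, -1.2000)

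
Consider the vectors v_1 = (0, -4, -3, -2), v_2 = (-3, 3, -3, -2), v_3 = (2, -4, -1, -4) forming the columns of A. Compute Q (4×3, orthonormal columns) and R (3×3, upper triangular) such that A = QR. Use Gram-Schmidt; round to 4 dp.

Q = [[0.0000, -0.5391, 0.3928], [-0.7428, 0.5639, 0.1683], [-0.5571, -0.5205, 0.3353], [-0.3714, -0.3470, -0.8396]], R = [[5.3852, 0.1857, 5.0138], [0.0000, 5.5647, -1.4252], [0.0000, 0.0000, 3.1354]]

e_1 = v_1/‖v_1‖ = (0, -4, -3, -2)/5.3852 = (0.0000, -0.7428, -0.5571, -0.3714).
r_{12} = e_1·v_2 = 0.1857.
u_2 = v_2 − 0.1857·e_1 = (-3.0000, 3.1379, -2.8966, -1.9310).
‖u_2‖ = 5.5647, so e_2 = (-0.5391, 0.5639, -0.5205, -0.3470).
r_{13} = e_1·v_3 = 5.0138; r_{23} = e_2·v_3 = -1.4252.
u_3 = v_3 − 5.0138·e_1 + 1.4252·e_2 = (1.2316, 0.5278, 1.0512, -2.6325).
‖u_3‖ = 3.1354, so e_3 = (0.3928, 0.1683, 0.3353, -0.8396).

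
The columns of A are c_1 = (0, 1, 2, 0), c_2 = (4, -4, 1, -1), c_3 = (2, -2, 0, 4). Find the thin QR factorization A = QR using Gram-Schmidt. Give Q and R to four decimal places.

c_1 = (0, 1, 2, 0); ‖c_1‖ = 2.2361, so q_1 = (0.0000, 0.4472, 0.8944, 0.0000).
q_1·c_2 = 0.0000·4 + 0.4472·(-4) + 0.8944·1 + 0.0000·(-1) = -0.8944.
u_2 = c_2 + 0.8944·q_1 = (4.0000, -3.6000, 1.8000, -1.0000).
‖u_2‖ = 5.7619, so q_2 = (0.6942, -0.6248, 0.3124, -0.1736).
q_1·c_3 = 0.0000·2 + 0.4472·(-2) + 0.8944·0 + 0.0000·4 = -0.8944; q_2·c_3 = 0.6942·2 + (-0.6248)·(-2) + 0.3124·0 + (-0.1736)·4 = 1.9438.
u_3 = c_3 + 0.8944·q_1 − 1.9438·q_2 = (0.6506, -0.3855, 0.1928, 4.3373).
‖u_3‖ = 4.4070, so q_3 = (0.1476, -0.0875, 0.0437, 0.9842).

Q = [[0.0000, 0.6942, 0.1476], [0.4472, -0.6248, -0.0875], [0.8944, 0.3124, 0.0437], [0.0000, -0.1736, 0.9842]], R = [[2.2361, -0.8944, -0.8944], [0.0000, 5.7619, 1.9438], [0.0000, 0.0000, 4.4070]]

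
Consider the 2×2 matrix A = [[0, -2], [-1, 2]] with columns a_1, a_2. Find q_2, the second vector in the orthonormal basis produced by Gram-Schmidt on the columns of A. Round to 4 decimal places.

q_1 = a_1/‖a_1‖ = (0, -1)/1.0000 = (0.0000, -1.0000).
r_{12} = q_1·a_2 = -2.0000.
u_2 = a_2 + 2.0000·q_1 = (-2.0000, 0.0000).
‖u_2‖ = 2.0000, so q_2 = (-1.0000, 0.0000).

q_2 = (-1.0000, 0.0000)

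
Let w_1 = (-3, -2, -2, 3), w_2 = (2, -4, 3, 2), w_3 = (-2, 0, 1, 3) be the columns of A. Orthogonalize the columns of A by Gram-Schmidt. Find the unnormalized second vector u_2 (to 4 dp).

w_1 = (-3, -2, -2, 3); ‖w_1‖ = 5.0990, so q_1 = (-0.5883, -0.3922, -0.3922, 0.5883).
q_1·w_2 = (-0.5883)·2 + (-0.3922)·(-4) + (-0.3922)·3 + 0.5883·2 = 0.3922.
u_2 = w_2 − 0.3922·q_1 = (2.2308, -3.8462, 3.1538, 1.7692).

u_2 = (2.2308, -3.8462, 3.1538, 1.7692)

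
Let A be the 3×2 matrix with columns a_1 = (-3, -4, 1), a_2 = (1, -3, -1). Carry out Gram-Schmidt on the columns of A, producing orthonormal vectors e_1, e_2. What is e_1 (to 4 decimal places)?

e_1 = a_1/‖a_1‖ = (-3, -4, 1)/5.0990 = (-0.5883, -0.7845, 0.1961).

e_1 = (-0.5883, -0.7845, 0.1961)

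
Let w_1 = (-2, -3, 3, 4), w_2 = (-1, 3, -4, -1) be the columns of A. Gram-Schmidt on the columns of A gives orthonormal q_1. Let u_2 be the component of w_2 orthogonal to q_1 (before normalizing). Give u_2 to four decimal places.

u_2 = (-2.2105, 1.1842, -2.1842, 1.4211)

w_1 = (-2, -3, 3, 4); ‖w_1‖ = 6.1644, so q_1 = (-0.3244, -0.4867, 0.4867, 0.6489).
q_1·w_2 = (-0.3244)·(-1) + (-0.4867)·3 + 0.4867·(-4) + 0.6489·(-1) = -3.7311.
u_2 = w_2 + 3.7311·q_1 = (-2.2105, 1.1842, -2.1842, 1.4211).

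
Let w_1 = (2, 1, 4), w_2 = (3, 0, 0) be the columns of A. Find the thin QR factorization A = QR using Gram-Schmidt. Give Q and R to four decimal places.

w_1 = (2, 1, 4); ‖w_1‖ = 4.5826, so q_1 = (0.4364, 0.2182, 0.8729).
q_1·w_2 = 0.4364·3 + 0.2182·0 + 0.8729·0 = 1.3093.
u_2 = w_2 − 1.3093·q_1 = (2.4286, -0.2857, -1.1429).
‖u_2‖ = 2.6992, so q_2 = (0.8997, -0.1059, -0.4234).

Q = [[0.4364, 0.8997], [0.2182, -0.1059], [0.8729, -0.4234]], R = [[4.5826, 1.3093], [0.0000, 2.6992]]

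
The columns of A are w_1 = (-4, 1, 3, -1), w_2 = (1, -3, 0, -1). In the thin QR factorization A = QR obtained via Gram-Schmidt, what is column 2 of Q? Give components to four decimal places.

q_2 = (0.0357, -0.8934, 0.2144, -0.3931)

w_1 = (-4, 1, 3, -1); ‖w_1‖ = 5.1962, so q_1 = (-0.7698, 0.1925, 0.5774, -0.1925).
q_1·w_2 = (-0.7698)·1 + 0.1925·(-3) + 0.5774·0 + (-0.1925)·(-1) = -1.1547.
u_2 = w_2 + 1.1547·q_1 = (0.1111, -2.7778, 0.6667, -1.2222).
‖u_2‖ = 3.1091, so q_2 = (0.0357, -0.8934, 0.2144, -0.3931).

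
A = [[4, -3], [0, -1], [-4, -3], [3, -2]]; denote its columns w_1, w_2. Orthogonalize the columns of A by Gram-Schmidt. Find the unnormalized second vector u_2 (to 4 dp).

u_2 = (-2.4146, -1.0000, -3.5854, -1.5610)

q_1 = w_1/‖w_1‖ = (4, 0, -4, 3)/6.4031 = (0.6247, 0.0000, -0.6247, 0.4685).
r_{12} = q_1·w_2 = -0.9370.
u_2 = w_2 + 0.9370·q_1 = (-2.4146, -1.0000, -3.5854, -1.5610).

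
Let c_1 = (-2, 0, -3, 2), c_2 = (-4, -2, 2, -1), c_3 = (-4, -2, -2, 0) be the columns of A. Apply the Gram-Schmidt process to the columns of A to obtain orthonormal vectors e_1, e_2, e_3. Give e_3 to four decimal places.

e_1 = c_1/‖c_1‖ = (-2, 0, -3, 2)/4.1231 = (-0.4851, 0.0000, -0.7276, 0.4851).
r_{12} = e_1·c_2 = 0.0000.
u_2 = c_2 + 0.0000·e_1 = (-4.0000, -2.0000, 2.0000, -1.0000).
‖u_2‖ = 5.0000, so e_2 = (-0.8000, -0.4000, 0.4000, -0.2000).
r_{13} = e_1·c_3 = 3.3955; r_{23} = e_2·c_3 = 3.2000.
u_3 = c_3 − 3.3955·e_1 − 3.2000·e_2 = (0.2071, -0.7200, -0.8094, -1.0071).
‖u_3‖ = 1.4935, so e_3 = (0.1386, -0.4821, -0.5420, -0.6743).

e_3 = (0.1386, -0.4821, -0.5420, -0.6743)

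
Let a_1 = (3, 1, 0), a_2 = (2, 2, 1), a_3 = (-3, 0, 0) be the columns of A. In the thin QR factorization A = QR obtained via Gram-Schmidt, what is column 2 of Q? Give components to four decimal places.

q_2 = (-0.2481, 0.7442, 0.6202)

q_1 = a_1/‖a_1‖ = (3, 1, 0)/3.1623 = (0.9487, 0.3162, 0.0000).
r_{12} = q_1·a_2 = 2.5298.
u_2 = a_2 − 2.5298·q_1 = (-0.4000, 1.2000, 1.0000).
‖u_2‖ = 1.6125, so q_2 = (-0.2481, 0.7442, 0.6202).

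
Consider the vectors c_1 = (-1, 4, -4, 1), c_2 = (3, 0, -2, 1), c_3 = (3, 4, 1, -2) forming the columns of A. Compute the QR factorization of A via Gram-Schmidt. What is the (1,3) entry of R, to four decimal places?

r_{13} = 1.2005

c_1 = (-1, 4, -4, 1); ‖c_1‖ = 5.8310, so e_1 = (-0.1715, 0.6860, -0.6860, 0.1715).
r_{13} = e_1·c_3 = 1.2005.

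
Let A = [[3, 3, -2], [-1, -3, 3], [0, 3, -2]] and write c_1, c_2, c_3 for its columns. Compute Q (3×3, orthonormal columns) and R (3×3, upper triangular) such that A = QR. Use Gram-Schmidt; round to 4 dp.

Q = [[0.9487, -0.1690, 0.2673], [-0.3162, -0.5071, 0.8018], [0.0000, 0.8452, 0.5345]], R = [[3.1623, 3.7947, -2.8460], [0.0000, 3.5496, -2.8735], [0.0000, 0.0000, 0.8018]]

q_1 = c_1/‖c_1‖ = (3, -1, 0)/3.1623 = (0.9487, -0.3162, 0.0000).
r_{12} = q_1·c_2 = 3.7947.
u_2 = c_2 − 3.7947·q_1 = (-0.6000, -1.8000, 3.0000).
‖u_2‖ = 3.5496, so q_2 = (-0.1690, -0.5071, 0.8452).
r_{13} = q_1·c_3 = -2.8460; r_{23} = q_2·c_3 = -2.8735.
u_3 = c_3 + 2.8460·q_1 + 2.8735·q_2 = (0.2143, 0.6429, 0.4286).
‖u_3‖ = 0.8018, so q_3 = (0.2673, 0.8018, 0.5345).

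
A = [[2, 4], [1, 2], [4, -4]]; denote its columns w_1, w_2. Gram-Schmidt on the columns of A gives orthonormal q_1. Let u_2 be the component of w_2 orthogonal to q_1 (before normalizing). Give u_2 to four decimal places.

u_2 = (4.5714, 2.2857, -2.8571)

q_1 = w_1/‖w_1‖ = (2, 1, 4)/4.5826 = (0.4364, 0.2182, 0.8729).
r_{12} = q_1·w_2 = -1.3093.
u_2 = w_2 + 1.3093·q_1 = (4.5714, 2.2857, -2.8571).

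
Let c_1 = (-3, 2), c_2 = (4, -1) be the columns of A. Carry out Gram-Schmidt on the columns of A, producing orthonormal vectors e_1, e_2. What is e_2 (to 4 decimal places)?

e_1 = c_1/‖c_1‖ = (-3, 2)/3.6056 = (-0.8321, 0.5547).
r_{12} = e_1·c_2 = -3.8829.
u_2 = c_2 + 3.8829·e_1 = (0.7692, 1.1538).
‖u_2‖ = 1.3868, so e_2 = (0.5547, 0.8321).

e_2 = (0.5547, 0.8321)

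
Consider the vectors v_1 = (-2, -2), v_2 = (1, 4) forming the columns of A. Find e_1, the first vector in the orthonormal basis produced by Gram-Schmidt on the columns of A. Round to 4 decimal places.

v_1 = (-2, -2); ‖v_1‖ = 2.8284, so e_1 = (-0.7071, -0.7071).

e_1 = (-0.7071, -0.7071)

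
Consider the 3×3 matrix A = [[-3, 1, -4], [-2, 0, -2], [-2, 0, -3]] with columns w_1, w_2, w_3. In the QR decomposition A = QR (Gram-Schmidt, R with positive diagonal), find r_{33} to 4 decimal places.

r_{33} = 0.7071

w_1 = (-3, -2, -2); ‖w_1‖ = 4.1231, so q_1 = (-0.7276, -0.4851, -0.4851).
q_1·w_2 = (-0.7276)·1 + (-0.4851)·0 + (-0.4851)·0 = -0.7276.
u_2 = w_2 + 0.7276·q_1 = (0.4706, -0.3529, -0.3529).
‖u_2‖ = 0.6860, so q_2 = (0.6860, -0.5145, -0.5145).
q_1·w_3 = (-0.7276)·(-4) + (-0.4851)·(-2) + (-0.4851)·(-3) = 5.3358; q_2·w_3 = 0.6860·(-4) + (-0.5145)·(-2) + (-0.5145)·(-3) = -0.1715.
u_3 = w_3 − 5.3358·q_1 + 0.1715·q_2 = (0.0000, 0.5000, -0.5000).
r_{33} = ‖u_3‖ = 0.7071.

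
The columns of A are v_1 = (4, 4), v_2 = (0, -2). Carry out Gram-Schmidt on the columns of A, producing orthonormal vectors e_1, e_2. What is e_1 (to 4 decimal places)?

e_1 = (0.7071, 0.7071)

e_1 = v_1/‖v_1‖ = (4, 4)/5.6569 = (0.7071, 0.7071).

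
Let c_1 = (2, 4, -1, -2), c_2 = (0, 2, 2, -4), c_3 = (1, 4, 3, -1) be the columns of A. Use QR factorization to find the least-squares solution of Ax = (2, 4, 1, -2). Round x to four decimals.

c_1 = (2, 4, -1, -2); ‖c_1‖ = 5.0000, so e_1 = (0.4000, 0.8000, -0.2000, -0.4000).
e_1·c_2 = 0.4000·0 + 0.8000·2 + (-0.2000)·2 + (-0.4000)·(-4) = 2.8000.
u_2 = c_2 − 2.8000·e_1 = (-1.1200, -0.2400, 2.5600, -2.8800).
‖u_2‖ = 4.0200, so e_2 = (-0.2786, -0.0597, 0.6368, -0.7164).
e_1·c_3 = 0.4000·1 + 0.8000·4 + (-0.2000)·3 + (-0.4000)·(-1) = 3.4000; e_2·c_3 = (-0.2786)·1 + (-0.0597)·4 + 0.6368·3 + (-0.7164)·(-1) = 2.1095.
u_3 = c_3 − 3.4000·e_1 − 2.1095·e_2 = (0.2277, 1.4059, 2.3366, 1.8713).
‖u_3‖ = 3.3151, so e_3 = (0.0687, 0.4241, 0.7048, 0.5645).
Qᵀb = (4.6000, 1.2736, 1.4097).
Back-substitute: x_3 = 1.4097/3.3151 = 0.4252.
x_2 = (1.2736 − 2.1095·0.4252)/4.0200 = 0.0937.
x_1 = (4.6000 − 2.8000·0.0937 − 3.4000·0.4252)/5.0000 = 0.5784.

x = (0.5784, 0.0937, 0.4252)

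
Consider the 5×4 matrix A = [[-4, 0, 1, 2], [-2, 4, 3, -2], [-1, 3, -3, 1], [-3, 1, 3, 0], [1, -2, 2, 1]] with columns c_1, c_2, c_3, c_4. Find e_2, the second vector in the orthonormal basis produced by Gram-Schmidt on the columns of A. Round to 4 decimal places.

e_2 = (-0.4428, 0.6365, 0.5327, -0.1176, -0.3182)

e_1 = c_1/‖c_1‖ = (-4, -2, -1, -3, 1)/5.5678 = (-0.7184, -0.3592, -0.1796, -0.5388, 0.1796).
r_{12} = e_1·c_2 = -2.8737.
u_2 = c_2 + 2.8737·e_1 = (-2.0645, 2.9677, 2.4839, -0.5484, -1.4839).
‖u_2‖ = 4.6628, so e_2 = (-0.4428, 0.6365, 0.5327, -0.1176, -0.3182).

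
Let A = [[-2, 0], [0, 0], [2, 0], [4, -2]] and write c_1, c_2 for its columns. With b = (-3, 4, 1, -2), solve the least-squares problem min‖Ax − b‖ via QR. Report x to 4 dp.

x = (1.0000, 3.0000)

c_1 = (-2, 0, 2, 4); ‖c_1‖ = 4.8990, so q_1 = (-0.4082, 0.0000, 0.4082, 0.8165).
q_1·c_2 = (-0.4082)·0 + 0.0000·0 + 0.4082·0 + 0.8165·(-2) = -1.6330.
u_2 = c_2 + 1.6330·q_1 = (-0.6667, 0.0000, 0.6667, -0.6667).
‖u_2‖ = 1.1547, so q_2 = (-0.5774, 0.0000, 0.5774, -0.5774).
Qᵀb = (0.0000, 3.4641).
Back-substitute: x_2 = 3.4641/1.1547 = 3.0000.
x_1 = (0.0000 + 1.6330·3.0000)/4.8990 = 1.0000.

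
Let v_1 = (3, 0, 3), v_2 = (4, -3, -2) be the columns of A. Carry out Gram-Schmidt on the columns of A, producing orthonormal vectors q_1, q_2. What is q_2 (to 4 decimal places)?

q_2 = (0.5774, -0.5774, -0.5774)

v_1 = (3, 0, 3); ‖v_1‖ = 4.2426, so q_1 = (0.7071, 0.0000, 0.7071).
q_1·v_2 = 0.7071·4 + 0.0000·(-3) + 0.7071·(-2) = 1.4142.
u_2 = v_2 − 1.4142·q_1 = (3.0000, -3.0000, -3.0000).
‖u_2‖ = 5.1962, so q_2 = (0.5774, -0.5774, -0.5774).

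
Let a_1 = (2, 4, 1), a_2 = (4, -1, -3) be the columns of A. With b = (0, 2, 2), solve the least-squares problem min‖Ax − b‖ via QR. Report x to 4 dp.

x = (0.4917, -0.3266)

a_1 = (2, 4, 1); ‖a_1‖ = 4.5826, so q_1 = (0.4364, 0.8729, 0.2182).
q_1·a_2 = 0.4364·4 + 0.8729·(-1) + 0.2182·(-3) = 0.2182.
u_2 = a_2 − 0.2182·q_1 = (3.9048, -1.1905, -3.0476).
‖u_2‖ = 5.0943, so q_2 = (0.7665, -0.2337, -0.5982).
Qᵀb = (2.1822, -1.6638).
Back-substitute: x_2 = -1.6638/5.0943 = -0.3266.
x_1 = (2.1822 − 0.2182·(-0.3266))/4.5826 = 0.4917.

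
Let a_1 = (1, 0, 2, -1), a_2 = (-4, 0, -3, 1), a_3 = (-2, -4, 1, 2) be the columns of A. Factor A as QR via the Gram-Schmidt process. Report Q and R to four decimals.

a_1 = (1, 0, 2, -1); ‖a_1‖ = 2.4495, so q_1 = (0.4082, 0.0000, 0.8165, -0.4082).
q_1·a_2 = 0.4082·(-4) + 0.0000·0 + 0.8165·(-3) + (-0.4082)·1 = -4.4907.
u_2 = a_2 + 4.4907·q_1 = (-2.1667, 0.0000, 0.6667, -0.8333).
‖u_2‖ = 2.4152, so q_2 = (-0.8971, 0.0000, 0.2760, -0.3450).
q_1·a_3 = 0.4082·(-2) + 0.0000·(-4) + 0.8165·1 + (-0.4082)·2 = -0.8165; q_2·a_3 = (-0.8971)·(-2) + 0.0000·(-4) + 0.2760·1 + (-0.3450)·2 = 1.3801.
u_3 = a_3 + 0.8165·q_1 − 1.3801·q_2 = (-0.4286, -4.0000, 1.2857, 2.1429).
‖u_3‖ = 4.7359, so q_3 = (-0.0905, -0.8446, 0.2715, 0.4525).

Q = [[0.4082, -0.8971, -0.0905], [0.0000, 0.0000, -0.8446], [0.8165, 0.2760, 0.2715], [-0.4082, -0.3450, 0.4525]], R = [[2.4495, -4.4907, -0.8165], [0.0000, 2.4152, 1.3801], [0.0000, 0.0000, 4.7359]]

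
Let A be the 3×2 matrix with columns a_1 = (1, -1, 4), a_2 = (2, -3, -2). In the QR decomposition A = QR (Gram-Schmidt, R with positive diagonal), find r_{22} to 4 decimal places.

a_1 = (1, -1, 4); ‖a_1‖ = 4.2426, so q_1 = (0.2357, -0.2357, 0.9428).
q_1·a_2 = 0.2357·2 + (-0.2357)·(-3) + 0.9428·(-2) = -0.7071.
u_2 = a_2 + 0.7071·q_1 = (2.1667, -3.1667, -1.3333).
r_{22} = ‖u_2‖ = 4.0620.

r_{22} = 4.0620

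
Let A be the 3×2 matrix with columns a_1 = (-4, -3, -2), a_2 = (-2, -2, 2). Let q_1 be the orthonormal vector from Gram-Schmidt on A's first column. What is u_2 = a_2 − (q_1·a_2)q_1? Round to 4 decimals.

a_1 = (-4, -3, -2); ‖a_1‖ = 5.3852, so q_1 = (-0.7428, -0.5571, -0.3714).
q_1·a_2 = (-0.7428)·(-2) + (-0.5571)·(-2) + (-0.3714)·2 = 1.8570.
u_2 = a_2 − 1.8570·q_1 = (-0.6207, -0.9655, 2.6897).

u_2 = (-0.6207, -0.9655, 2.6897)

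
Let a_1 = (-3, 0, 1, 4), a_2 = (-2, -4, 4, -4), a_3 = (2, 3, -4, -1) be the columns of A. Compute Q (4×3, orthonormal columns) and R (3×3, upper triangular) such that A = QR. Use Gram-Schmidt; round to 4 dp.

q_1 = a_1/‖a_1‖ = (-3, 0, 1, 4)/5.0990 = (-0.5883, 0.0000, 0.1961, 0.7845).
r_{12} = q_1·a_2 = -1.1767.
u_2 = a_2 + 1.1767·q_1 = (-2.6923, -4.0000, 4.2308, -3.0769).
‖u_2‖ = 7.1144, so q_2 = (-0.3784, -0.5622, 0.5947, -0.4325).
r_{13} = q_1·a_3 = -2.7456; r_{23} = q_2·a_3 = -4.3898.
u_3 = a_3 + 2.7456·q_1 + 4.3898·q_2 = (-1.2766, 0.5319, -0.8511, -0.7447).
‖u_3‖ = 1.7865, so q_3 = (-0.7146, 0.2977, -0.4764, -0.4168).

Q = [[-0.5883, -0.3784, -0.7146], [0.0000, -0.5622, 0.2977], [0.1961, 0.5947, -0.4764], [0.7845, -0.4325, -0.4168]], R = [[5.0990, -1.1767, -2.7456], [0.0000, 7.1144, -4.3898], [0.0000, 0.0000, 1.7865]]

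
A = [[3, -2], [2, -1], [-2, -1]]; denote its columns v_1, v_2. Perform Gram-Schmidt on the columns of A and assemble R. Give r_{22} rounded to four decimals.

e_1 = v_1/‖v_1‖ = (3, 2, -2)/4.1231 = (0.7276, 0.4851, -0.4851).
r_{12} = e_1·v_2 = -1.4552.
u_2 = v_2 + 1.4552·e_1 = (-0.9412, -0.2941, -1.7059).
r_{22} = ‖u_2‖ = 1.9704.

r_{22} = 1.9704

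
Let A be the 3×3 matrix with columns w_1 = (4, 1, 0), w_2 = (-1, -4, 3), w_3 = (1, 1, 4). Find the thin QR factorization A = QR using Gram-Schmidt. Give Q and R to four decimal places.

q_1 = w_1/‖w_1‖ = (4, 1, 0)/4.1231 = (0.9701, 0.2425, 0.0000).
r_{12} = q_1·w_2 = -1.9403.
u_2 = w_2 + 1.9403·q_1 = (0.8824, -3.5294, 3.0000).
‖u_2‖ = 4.7154, so q_2 = (0.1871, -0.7485, 0.6362).
r_{13} = q_1·w_3 = 1.2127; r_{23} = q_2·w_3 = 1.9835.
u_3 = w_3 − 1.2127·q_1 − 1.9835·q_2 = (-0.5476, 2.1905, 2.7381).
‖u_3‖ = 3.5490, so q_3 = (-0.1543, 0.6172, 0.7715).

Q = [[0.9701, 0.1871, -0.1543], [0.2425, -0.7485, 0.6172], [0.0000, 0.6362, 0.7715]], R = [[4.1231, -1.9403, 1.2127], [0.0000, 4.7154, 1.9835], [0.0000, 0.0000, 3.5490]]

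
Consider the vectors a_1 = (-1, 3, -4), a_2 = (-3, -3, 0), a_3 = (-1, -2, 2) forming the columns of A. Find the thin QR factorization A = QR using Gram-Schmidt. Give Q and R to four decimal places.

Q = [[-0.1961, -0.7926, -0.5774], [0.5883, -0.5661, 0.5774], [-0.7845, -0.2265, 0.5774]], R = [[5.0990, -1.1767, -2.5495], [0.0000, 4.0762, 1.4720], [0.0000, 0.0000, 0.5774]]

e_1 = a_1/‖a_1‖ = (-1, 3, -4)/5.0990 = (-0.1961, 0.5883, -0.7845).
r_{12} = e_1·a_2 = -1.1767.
u_2 = a_2 + 1.1767·e_1 = (-3.2308, -2.3077, -0.9231).
‖u_2‖ = 4.0762, so e_2 = (-0.7926, -0.5661, -0.2265).
r_{13} = e_1·a_3 = -2.5495; r_{23} = e_2·a_3 = 1.4720.
u_3 = a_3 + 2.5495·e_1 − 1.4720·e_2 = (-0.3333, 0.3333, 0.3333).
‖u_3‖ = 0.5774, so e_3 = (-0.5774, 0.5774, 0.5774).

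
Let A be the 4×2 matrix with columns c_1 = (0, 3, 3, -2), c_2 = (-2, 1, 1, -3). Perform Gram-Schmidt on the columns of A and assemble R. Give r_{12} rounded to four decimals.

q_1 = c_1/‖c_1‖ = (0, 3, 3, -2)/4.6904 = (0.0000, 0.6396, 0.6396, -0.4264).
r_{12} = q_1·c_2 = 2.5584.

r_{12} = 2.5584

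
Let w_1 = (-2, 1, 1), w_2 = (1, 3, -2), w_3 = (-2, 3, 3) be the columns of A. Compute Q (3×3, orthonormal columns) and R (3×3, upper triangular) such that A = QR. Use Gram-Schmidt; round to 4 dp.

Q = [[-0.8165, 0.1792, 0.5488], [0.4082, 0.8514, 0.3293], [0.4082, -0.4929, 0.7683]], R = [[2.4495, -0.4082, 4.0825], [0.0000, 3.7193, 0.7170], [0.0000, 0.0000, 2.1953]]

w_1 = (-2, 1, 1); ‖w_1‖ = 2.4495, so e_1 = (-0.8165, 0.4082, 0.4082).
e_1·w_2 = (-0.8165)·1 + 0.4082·3 + 0.4082·(-2) = -0.4082.
u_2 = w_2 + 0.4082·e_1 = (0.6667, 3.1667, -1.8333).
‖u_2‖ = 3.7193, so e_2 = (0.1792, 0.8514, -0.4929).
e_1·w_3 = (-0.8165)·(-2) + 0.4082·3 + 0.4082·3 = 4.0825; e_2·w_3 = 0.1792·(-2) + 0.8514·3 + (-0.4929)·3 = 0.7170.
u_3 = w_3 − 4.0825·e_1 − 0.7170·e_2 = (1.2048, 0.7229, 1.6867).
‖u_3‖ = 2.1953, so e_3 = (0.5488, 0.3293, 0.7683).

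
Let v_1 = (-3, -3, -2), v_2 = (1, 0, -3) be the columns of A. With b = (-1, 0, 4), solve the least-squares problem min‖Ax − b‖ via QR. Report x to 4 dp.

v_1 = (-3, -3, -2); ‖v_1‖ = 4.6904, so e_1 = (-0.6396, -0.6396, -0.4264).
e_1·v_2 = (-0.6396)·1 + (-0.6396)·0 + (-0.4264)·(-3) = 0.6396.
u_2 = v_2 − 0.6396·e_1 = (1.4091, 0.4091, -2.7273).
‖u_2‖ = 3.0969, so e_2 = (0.4550, 0.1321, -0.8806).
Qᵀb = (-1.0660, -3.9776).
Back-substitute: x_2 = -3.9776/3.0969 = -1.2844.
x_1 = (-1.0660 − 0.6396·(-1.2844))/4.6904 = -0.0521.

x = (-0.0521, -1.2844)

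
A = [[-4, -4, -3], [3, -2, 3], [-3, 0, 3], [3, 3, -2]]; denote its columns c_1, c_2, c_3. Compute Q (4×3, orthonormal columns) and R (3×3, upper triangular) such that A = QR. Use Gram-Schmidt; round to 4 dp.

Q = [[-0.6100, -0.4918, -0.4998], [0.4575, -0.7326, 0.3943], [-0.4575, 0.2920, 0.6572], [0.4575, 0.3689, -0.4034]], R = [[6.5574, 2.8975, 0.9150], [0.0000, 4.5392, -0.5841], [0.0000, 0.0000, 5.4609]]

q_1 = c_1/‖c_1‖ = (-4, 3, -3, 3)/6.5574 = (-0.6100, 0.4575, -0.4575, 0.4575).
r_{12} = q_1·c_2 = 2.8975.
u_2 = c_2 − 2.8975·q_1 = (-2.2326, -3.3256, 1.3256, 1.6744).
‖u_2‖ = 4.5392, so q_2 = (-0.4918, -0.7326, 0.2920, 0.3689).
r_{13} = q_1·c_3 = 0.9150; r_{23} = q_2·c_3 = -0.5841.
u_3 = c_3 − 0.9150·q_1 + 0.5841·q_2 = (-2.7291, 2.1535, 3.5892, -2.2032).
‖u_3‖ = 5.4609, so q_3 = (-0.4998, 0.3943, 0.6572, -0.4034).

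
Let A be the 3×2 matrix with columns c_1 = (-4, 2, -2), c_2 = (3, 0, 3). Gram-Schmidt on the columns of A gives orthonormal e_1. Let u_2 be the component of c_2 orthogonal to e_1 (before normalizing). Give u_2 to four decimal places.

c_1 = (-4, 2, -2); ‖c_1‖ = 4.8990, so e_1 = (-0.8165, 0.4082, -0.4082).
e_1·c_2 = (-0.8165)·3 + 0.4082·0 + (-0.4082)·3 = -3.6742.
u_2 = c_2 + 3.6742·e_1 = (0.0000, 1.5000, 1.5000).

u_2 = (0.0000, 1.5000, 1.5000)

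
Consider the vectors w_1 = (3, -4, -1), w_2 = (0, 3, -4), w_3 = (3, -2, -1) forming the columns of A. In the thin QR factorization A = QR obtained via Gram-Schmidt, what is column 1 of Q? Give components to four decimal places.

e_1 = (0.5883, -0.7845, -0.1961)

w_1 = (3, -4, -1); ‖w_1‖ = 5.0990, so e_1 = (0.5883, -0.7845, -0.1961).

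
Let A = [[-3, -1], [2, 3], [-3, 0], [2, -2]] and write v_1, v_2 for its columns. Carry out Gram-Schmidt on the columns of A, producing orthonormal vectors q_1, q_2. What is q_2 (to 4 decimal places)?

v_1 = (-3, 2, -3, 2); ‖v_1‖ = 5.0990, so q_1 = (-0.5883, 0.3922, -0.5883, 0.3922).
q_1·v_2 = (-0.5883)·(-1) + 0.3922·3 + (-0.5883)·0 + 0.3922·(-2) = 0.9806.
u_2 = v_2 − 0.9806·q_1 = (-0.4231, 2.6154, 0.5769, -2.3846).
‖u_2‖ = 3.6109, so q_2 = (-0.1172, 0.7243, 0.1598, -0.6604).

q_2 = (-0.1172, 0.7243, 0.1598, -0.6604)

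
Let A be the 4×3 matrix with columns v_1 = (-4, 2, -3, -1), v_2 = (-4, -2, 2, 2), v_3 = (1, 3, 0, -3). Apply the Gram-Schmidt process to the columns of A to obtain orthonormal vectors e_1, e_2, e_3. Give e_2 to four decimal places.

v_1 = (-4, 2, -3, -1); ‖v_1‖ = 5.4772, so e_1 = (-0.7303, 0.3651, -0.5477, -0.1826).
e_1·v_2 = (-0.7303)·(-4) + 0.3651·(-2) + (-0.5477)·2 + (-0.1826)·2 = 0.7303.
u_2 = v_2 − 0.7303·e_1 = (-3.4667, -2.2667, 2.4000, 2.1333).
‖u_2‖ = 5.2409, so e_2 = (-0.6615, -0.4325, 0.4579, 0.4071).

e_2 = (-0.6615, -0.4325, 0.4579, 0.4071)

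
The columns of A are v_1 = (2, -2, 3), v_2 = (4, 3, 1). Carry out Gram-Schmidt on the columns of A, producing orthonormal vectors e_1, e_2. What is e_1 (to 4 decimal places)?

e_1 = (0.4851, -0.4851, 0.7276)

v_1 = (2, -2, 3); ‖v_1‖ = 4.1231, so e_1 = (0.4851, -0.4851, 0.7276).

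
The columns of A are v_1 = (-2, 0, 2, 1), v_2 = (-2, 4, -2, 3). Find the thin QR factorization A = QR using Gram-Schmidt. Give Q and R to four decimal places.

Q = [[-0.6667, -0.2357], [0.0000, 0.7071], [0.6667, -0.4714], [0.3333, 0.4714]], R = [[3.0000, 1.0000], [0.0000, 5.6569]]

v_1 = (-2, 0, 2, 1); ‖v_1‖ = 3.0000, so e_1 = (-0.6667, 0.0000, 0.6667, 0.3333).
e_1·v_2 = (-0.6667)·(-2) + 0.0000·4 + 0.6667·(-2) + 0.3333·3 = 1.0000.
u_2 = v_2 − 1.0000·e_1 = (-1.3333, 4.0000, -2.6667, 2.6667).
‖u_2‖ = 5.6569, so e_2 = (-0.2357, 0.7071, -0.4714, 0.4714).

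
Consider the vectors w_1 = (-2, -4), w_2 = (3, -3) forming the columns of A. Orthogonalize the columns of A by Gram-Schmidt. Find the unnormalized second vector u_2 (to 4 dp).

w_1 = (-2, -4); ‖w_1‖ = 4.4721, so q_1 = (-0.4472, -0.8944).
q_1·w_2 = (-0.4472)·3 + (-0.8944)·(-3) = 1.3416.
u_2 = w_2 − 1.3416·q_1 = (3.6000, -1.8000).

u_2 = (3.6000, -1.8000)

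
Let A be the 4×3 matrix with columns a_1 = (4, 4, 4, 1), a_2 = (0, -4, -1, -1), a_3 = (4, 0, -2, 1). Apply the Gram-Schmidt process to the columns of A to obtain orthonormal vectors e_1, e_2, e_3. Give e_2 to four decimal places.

e_2 = (0.5714, -0.7619, 0.2381, -0.1905)

e_1 = a_1/‖a_1‖ = (4, 4, 4, 1)/7.0000 = (0.5714, 0.5714, 0.5714, 0.1429).
r_{12} = e_1·a_2 = -3.0000.
u_2 = a_2 + 3.0000·e_1 = (1.7143, -2.2857, 0.7143, -0.5714).
‖u_2‖ = 3.0000, so e_2 = (0.5714, -0.7619, 0.2381, -0.1905).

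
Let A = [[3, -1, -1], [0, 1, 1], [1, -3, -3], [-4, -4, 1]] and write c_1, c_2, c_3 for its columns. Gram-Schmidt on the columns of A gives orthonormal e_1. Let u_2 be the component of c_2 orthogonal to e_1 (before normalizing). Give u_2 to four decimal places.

u_2 = (-2.1538, 1.0000, -3.3846, -2.4615)

e_1 = c_1/‖c_1‖ = (3, 0, 1, -4)/5.0990 = (0.5883, 0.0000, 0.1961, -0.7845).
r_{12} = e_1·c_2 = 1.9612.
u_2 = c_2 − 1.9612·e_1 = (-2.1538, 1.0000, -3.3846, -2.4615).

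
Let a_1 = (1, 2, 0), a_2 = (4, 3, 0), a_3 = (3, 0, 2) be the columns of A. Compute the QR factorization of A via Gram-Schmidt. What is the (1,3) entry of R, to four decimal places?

r_{13} = 1.3416

e_1 = a_1/‖a_1‖ = (1, 2, 0)/2.2361 = (0.4472, 0.8944, 0.0000).
r_{13} = e_1·a_3 = 1.3416.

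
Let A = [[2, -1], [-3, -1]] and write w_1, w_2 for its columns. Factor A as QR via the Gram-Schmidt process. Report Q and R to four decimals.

w_1 = (2, -3); ‖w_1‖ = 3.6056, so q_1 = (0.5547, -0.8321).
q_1·w_2 = 0.5547·(-1) + (-0.8321)·(-1) = 0.2774.
u_2 = w_2 − 0.2774·q_1 = (-1.1538, -0.7692).
‖u_2‖ = 1.3868, so q_2 = (-0.8321, -0.5547).

Q = [[0.5547, -0.8321], [-0.8321, -0.5547]], R = [[3.6056, 0.2774], [0.0000, 1.3868]]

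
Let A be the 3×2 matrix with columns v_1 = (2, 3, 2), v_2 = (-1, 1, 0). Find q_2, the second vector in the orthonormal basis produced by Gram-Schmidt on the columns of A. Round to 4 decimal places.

v_1 = (2, 3, 2); ‖v_1‖ = 4.1231, so q_1 = (0.4851, 0.7276, 0.4851).
q_1·v_2 = 0.4851·(-1) + 0.7276·1 + 0.4851·0 = 0.2425.
u_2 = v_2 − 0.2425·q_1 = (-1.1176, 0.8235, -0.1176).
‖u_2‖ = 1.3933, so q_2 = (-0.8022, 0.5911, -0.0844).

q_2 = (-0.8022, 0.5911, -0.0844)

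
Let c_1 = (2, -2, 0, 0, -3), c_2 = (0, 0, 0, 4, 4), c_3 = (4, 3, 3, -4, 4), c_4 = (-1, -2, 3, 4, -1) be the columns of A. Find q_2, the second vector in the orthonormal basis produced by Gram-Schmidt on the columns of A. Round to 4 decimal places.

c_1 = (2, -2, 0, 0, -3); ‖c_1‖ = 4.1231, so q_1 = (0.4851, -0.4851, 0.0000, 0.0000, -0.7276).
q_1·c_2 = 0.4851·0 + (-0.4851)·0 + 0.0000·0 + 0.0000·4 + (-0.7276)·4 = -2.9104.
u_2 = c_2 + 2.9104·q_1 = (1.4118, -1.4118, 0.0000, 4.0000, 1.8824).
‖u_2‖ = 4.8507, so q_2 = (0.2910, -0.2910, 0.0000, 0.8246, 0.3881).

q_2 = (0.2910, -0.2910, 0.0000, 0.8246, 0.3881)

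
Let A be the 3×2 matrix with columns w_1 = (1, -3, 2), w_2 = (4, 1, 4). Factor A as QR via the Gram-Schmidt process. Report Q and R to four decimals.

e_1 = w_1/‖w_1‖ = (1, -3, 2)/3.7417 = (0.2673, -0.8018, 0.5345).
r_{12} = e_1·w_2 = 2.4054.
u_2 = w_2 − 2.4054·e_1 = (3.3571, 2.9286, 2.7143).
‖u_2‖ = 5.2167, so e_2 = (0.6435, 0.5614, 0.5203).

Q = [[0.2673, 0.6435], [-0.8018, 0.5614], [0.5345, 0.5203]], R = [[3.7417, 2.4054], [0.0000, 5.2167]]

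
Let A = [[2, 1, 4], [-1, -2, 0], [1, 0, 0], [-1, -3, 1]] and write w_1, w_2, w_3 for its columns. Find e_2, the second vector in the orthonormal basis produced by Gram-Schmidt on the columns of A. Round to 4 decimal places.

e_2 = (-0.3780, -0.3780, -0.3780, -0.7559)

e_1 = w_1/‖w_1‖ = (2, -1, 1, -1)/2.6458 = (0.7559, -0.3780, 0.3780, -0.3780).
r_{12} = e_1·w_2 = 2.6458.
u_2 = w_2 − 2.6458·e_1 = (-1.0000, -1.0000, -1.0000, -2.0000).
‖u_2‖ = 2.6458, so e_2 = (-0.3780, -0.3780, -0.3780, -0.7559).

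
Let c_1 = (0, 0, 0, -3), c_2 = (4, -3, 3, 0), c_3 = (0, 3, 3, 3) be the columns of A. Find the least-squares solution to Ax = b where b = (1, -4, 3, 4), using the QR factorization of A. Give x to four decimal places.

e_1 = c_1/‖c_1‖ = (0, 0, 0, -3)/3.0000 = (0.0000, 0.0000, 0.0000, -1.0000).
r_{12} = e_1·c_2 = 0.0000.
u_2 = c_2 + 0.0000·e_1 = (4.0000, -3.0000, 3.0000, 0.0000).
‖u_2‖ = 5.8310, so e_2 = (0.6860, -0.5145, 0.5145, 0.0000).
r_{13} = e_1·c_3 = -3.0000; r_{23} = e_2·c_3 = 0.0000.
u_3 = c_3 + 3.0000·e_1 + 0.0000·e_2 = (0.0000, 3.0000, 3.0000, 0.0000).
‖u_3‖ = 4.2426, so e_3 = (0.0000, 0.7071, 0.7071, 0.0000).
Qᵀb = (-4.0000, 4.2875, -0.7071).
Back-substitute: x_3 = -0.7071/4.2426 = -0.1667.
x_2 = (4.2875 + 0.0000·(-0.1667))/5.8310 = 0.7353.
x_1 = (-4.0000 + 0.0000·0.7353 + 3.0000·(-0.1667))/3.0000 = -1.5000.

x = (-1.5000, 0.7353, -0.1667)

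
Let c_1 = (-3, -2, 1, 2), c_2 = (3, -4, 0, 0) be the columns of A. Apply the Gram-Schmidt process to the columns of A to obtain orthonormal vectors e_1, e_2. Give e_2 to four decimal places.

e_2 = (0.5673, -0.8231, 0.0111, 0.0222)

e_1 = c_1/‖c_1‖ = (-3, -2, 1, 2)/4.2426 = (-0.7071, -0.4714, 0.2357, 0.4714).
r_{12} = e_1·c_2 = -0.2357.
u_2 = c_2 + 0.2357·e_1 = (2.8333, -4.1111, 0.0556, 0.1111).
‖u_2‖ = 4.9944, so e_2 = (0.5673, -0.8231, 0.0111, 0.0222).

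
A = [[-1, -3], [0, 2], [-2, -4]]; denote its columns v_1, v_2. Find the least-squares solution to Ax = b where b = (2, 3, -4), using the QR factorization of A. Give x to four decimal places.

v_1 = (-1, 0, -2); ‖v_1‖ = 2.2361, so q_1 = (-0.4472, 0.0000, -0.8944).
q_1·v_2 = (-0.4472)·(-3) + 0.0000·2 + (-0.8944)·(-4) = 4.9193.
u_2 = v_2 − 4.9193·q_1 = (-0.8000, 2.0000, 0.4000).
‖u_2‖ = 2.1909, so q_2 = (-0.3651, 0.9129, 0.1826).
Qᵀb = (2.6833, 1.2780).
Back-substitute: x_2 = 1.2780/2.1909 = 0.5833.
x_1 = (2.6833 − 4.9193·0.5833)/2.2361 = -0.0833.

x = (-0.0833, 0.5833)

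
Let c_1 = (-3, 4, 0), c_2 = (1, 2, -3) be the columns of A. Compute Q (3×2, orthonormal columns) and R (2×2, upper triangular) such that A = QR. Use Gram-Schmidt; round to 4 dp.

c_1 = (-3, 4, 0); ‖c_1‖ = 5.0000, so e_1 = (-0.6000, 0.8000, 0.0000).
e_1·c_2 = (-0.6000)·1 + 0.8000·2 + 0.0000·(-3) = 1.0000.
u_2 = c_2 − 1.0000·e_1 = (1.6000, 1.2000, -3.0000).
‖u_2‖ = 3.6056, so e_2 = (0.4438, 0.3328, -0.8321).

Q = [[-0.6000, 0.4438], [0.8000, 0.3328], [0.0000, -0.8321]], R = [[5.0000, 1.0000], [0.0000, 3.6056]]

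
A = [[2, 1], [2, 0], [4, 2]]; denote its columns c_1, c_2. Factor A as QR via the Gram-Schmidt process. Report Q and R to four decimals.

Q = [[0.4082, 0.1826], [0.4082, -0.9129], [0.8165, 0.3651]], R = [[4.8990, 2.0412], [0.0000, 0.9129]]

c_1 = (2, 2, 4); ‖c_1‖ = 4.8990, so q_1 = (0.4082, 0.4082, 0.8165).
q_1·c_2 = 0.4082·1 + 0.4082·0 + 0.8165·2 = 2.0412.
u_2 = c_2 − 2.0412·q_1 = (0.1667, -0.8333, 0.3333).
‖u_2‖ = 0.9129, so q_2 = (0.1826, -0.9129, 0.3651).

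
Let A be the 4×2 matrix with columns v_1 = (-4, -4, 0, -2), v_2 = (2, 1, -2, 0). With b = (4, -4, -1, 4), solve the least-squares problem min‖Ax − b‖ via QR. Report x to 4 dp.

v_1 = (-4, -4, 0, -2); ‖v_1‖ = 6.0000, so q_1 = (-0.6667, -0.6667, 0.0000, -0.3333).
q_1·v_2 = (-0.6667)·2 + (-0.6667)·1 + 0.0000·(-2) + (-0.3333)·0 = -2.0000.
u_2 = v_2 + 2.0000·q_1 = (0.6667, -0.3333, -2.0000, -0.6667).
‖u_2‖ = 2.2361, so q_2 = (0.2981, -0.1491, -0.8944, -0.2981).
Qᵀb = (-1.3333, 1.4907).
Back-substitute: x_2 = 1.4907/2.2361 = 0.6667.
x_1 = (-1.3333 + 2.0000·0.6667)/6.0000 = 0.0000.

x = (0.0000, 0.6667)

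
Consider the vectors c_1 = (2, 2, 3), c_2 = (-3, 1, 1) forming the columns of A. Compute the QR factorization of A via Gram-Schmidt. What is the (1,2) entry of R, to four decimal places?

r_{12} = -0.2425

c_1 = (2, 2, 3); ‖c_1‖ = 4.1231, so e_1 = (0.4851, 0.4851, 0.7276).
r_{12} = e_1·c_2 = -0.2425.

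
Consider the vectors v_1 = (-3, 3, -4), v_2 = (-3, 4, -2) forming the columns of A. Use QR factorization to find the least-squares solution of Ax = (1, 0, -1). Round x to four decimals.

v_1 = (-3, 3, -4); ‖v_1‖ = 5.8310, so q_1 = (-0.5145, 0.5145, -0.6860).
q_1·v_2 = (-0.5145)·(-3) + 0.5145·4 + (-0.6860)·(-2) = 4.9735.
u_2 = v_2 − 4.9735·q_1 = (-0.4412, 1.4412, 1.4118).
‖u_2‖ = 2.0651, so q_2 = (-0.2136, 0.6979, 0.6836).
Qᵀb = (0.1715, -0.8973).
Back-substitute: x_2 = -0.8973/2.0651 = -0.4345.
x_1 = (0.1715 − 4.9735·(-0.4345))/5.8310 = 0.4000.

x = (0.4000, -0.4345)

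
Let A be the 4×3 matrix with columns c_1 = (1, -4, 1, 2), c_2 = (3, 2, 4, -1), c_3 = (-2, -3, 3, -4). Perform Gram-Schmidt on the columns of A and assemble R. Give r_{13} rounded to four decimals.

r_{13} = 1.0660

e_1 = c_1/‖c_1‖ = (1, -4, 1, 2)/4.6904 = (0.2132, -0.8528, 0.2132, 0.4264).
r_{13} = e_1·c_3 = 1.0660.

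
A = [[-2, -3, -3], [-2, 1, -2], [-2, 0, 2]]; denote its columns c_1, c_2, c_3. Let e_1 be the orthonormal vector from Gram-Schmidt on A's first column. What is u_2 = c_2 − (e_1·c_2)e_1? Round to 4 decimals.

u_2 = (-2.3333, 1.6667, 0.6667)

c_1 = (-2, -2, -2); ‖c_1‖ = 3.4641, so e_1 = (-0.5774, -0.5774, -0.5774).
e_1·c_2 = (-0.5774)·(-3) + (-0.5774)·1 + (-0.5774)·0 = 1.1547.
u_2 = c_2 − 1.1547·e_1 = (-2.3333, 1.6667, 0.6667).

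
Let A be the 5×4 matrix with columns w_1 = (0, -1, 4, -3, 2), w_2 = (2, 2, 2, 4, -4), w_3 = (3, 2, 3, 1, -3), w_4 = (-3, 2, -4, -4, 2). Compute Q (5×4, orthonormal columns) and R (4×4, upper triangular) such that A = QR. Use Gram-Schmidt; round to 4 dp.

Q = [[0.0000, 0.3267, 0.6471, -0.6118], [-0.1826, 0.2505, 0.3599, 0.7514], [0.7303, 0.6317, -0.2472, 0.0802], [-0.5477, 0.4248, -0.5890, -0.2109], [0.3651, -0.5010, -0.2090, -0.1010]], R = [[5.4772, -2.5560, 0.1826, -0.3651], [0.0000, 6.1210, 5.3041, -5.7071], [0.0000, 0.0000, 1.9577, 1.7051], [0.0000, 0.0000, 0.0000, 3.6590]]

q_1 = w_1/‖w_1‖ = (0, -1, 4, -3, 2)/5.4772 = (0.0000, -0.1826, 0.7303, -0.5477, 0.3651).
r_{12} = q_1·w_2 = -2.5560.
u_2 = w_2 + 2.5560·q_1 = (2.0000, 1.5333, 3.8667, 2.6000, -3.0667).
‖u_2‖ = 6.1210, so q_2 = (0.3267, 0.2505, 0.6317, 0.4248, -0.5010).
r_{13} = q_1·w_3 = 0.1826; r_{23} = q_2·w_3 = 5.3041.
u_3 = w_3 − 0.1826·q_1 − 5.3041·q_2 = (1.2669, 0.7046, -0.4840, -1.1530, -0.4093).
‖u_3‖ = 1.9577, so q_3 = (0.6471, 0.3599, -0.2472, -0.5890, -0.2090).
r_{14} = q_1·w_4 = -0.3651; r_{24} = q_2·w_4 = -5.7071; r_{34} = q_3·w_4 = 1.7051.
u_4 = w_4 + 0.3651·q_1 + 5.7071·q_2 − 1.7051·q_3 = (-2.2386, 2.7493, 0.2934, -0.7716, -0.3695).
‖u_4‖ = 3.6590, so q_4 = (-0.6118, 0.7514, 0.0802, -0.2109, -0.1010).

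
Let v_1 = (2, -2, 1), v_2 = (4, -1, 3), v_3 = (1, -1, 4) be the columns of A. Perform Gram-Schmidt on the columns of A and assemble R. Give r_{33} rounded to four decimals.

r_{33} = 2.6047

v_1 = (2, -2, 1); ‖v_1‖ = 3.0000, so e_1 = (0.6667, -0.6667, 0.3333).
e_1·v_2 = 0.6667·4 + (-0.6667)·(-1) + 0.3333·3 = 4.3333.
u_2 = v_2 − 4.3333·e_1 = (1.1111, 1.8889, 1.5556).
‖u_2‖ = 2.6874, so e_2 = (0.4134, 0.7029, 0.5788).
e_1·v_3 = 0.6667·1 + (-0.6667)·(-1) + 0.3333·4 = 2.6667; e_2·v_3 = 0.4134·1 + 0.7029·(-1) + 0.5788·4 = 2.0259.
u_3 = v_3 − 2.6667·e_1 − 2.0259·e_2 = (-1.6154, -0.6462, 1.9385).
r_{33} = ‖u_3‖ = 2.6047.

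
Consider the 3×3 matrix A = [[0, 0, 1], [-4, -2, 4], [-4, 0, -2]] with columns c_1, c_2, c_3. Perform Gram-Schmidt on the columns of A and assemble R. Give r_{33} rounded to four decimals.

r_{33} = 1.0000

e_1 = c_1/‖c_1‖ = (0, -4, -4)/5.6569 = (0.0000, -0.7071, -0.7071).
r_{12} = e_1·c_2 = 1.4142.
u_2 = c_2 − 1.4142·e_1 = (0.0000, -1.0000, 1.0000).
‖u_2‖ = 1.4142, so e_2 = (0.0000, -0.7071, 0.7071).
r_{13} = e_1·c_3 = -1.4142; r_{23} = e_2·c_3 = -4.2426.
u_3 = c_3 + 1.4142·e_1 + 4.2426·e_2 = (1.0000, 0.0000, 0.0000).
r_{33} = ‖u_3‖ = 1.0000.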